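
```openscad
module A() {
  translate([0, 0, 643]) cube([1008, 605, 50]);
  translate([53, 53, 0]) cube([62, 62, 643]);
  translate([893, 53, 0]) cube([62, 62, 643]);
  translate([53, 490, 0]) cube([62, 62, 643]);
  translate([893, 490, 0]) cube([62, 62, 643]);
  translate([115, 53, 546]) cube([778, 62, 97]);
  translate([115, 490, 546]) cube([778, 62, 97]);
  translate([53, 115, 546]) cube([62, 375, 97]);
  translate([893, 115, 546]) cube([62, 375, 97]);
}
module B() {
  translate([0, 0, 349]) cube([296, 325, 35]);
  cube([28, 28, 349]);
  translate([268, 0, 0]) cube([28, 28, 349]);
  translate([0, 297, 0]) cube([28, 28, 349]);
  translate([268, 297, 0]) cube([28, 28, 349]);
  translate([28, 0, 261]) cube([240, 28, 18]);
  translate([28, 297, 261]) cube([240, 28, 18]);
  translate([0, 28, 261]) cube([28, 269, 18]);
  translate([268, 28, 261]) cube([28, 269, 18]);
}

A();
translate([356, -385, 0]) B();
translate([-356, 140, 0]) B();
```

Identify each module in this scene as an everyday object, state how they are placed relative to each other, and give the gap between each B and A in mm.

A is a table. B is a stool. Two stools sit around the table at the −y, −x sides. The gap between each stool and the table is 60 mm.

Each stool's nearest face is 60 mm from the table's bounding box.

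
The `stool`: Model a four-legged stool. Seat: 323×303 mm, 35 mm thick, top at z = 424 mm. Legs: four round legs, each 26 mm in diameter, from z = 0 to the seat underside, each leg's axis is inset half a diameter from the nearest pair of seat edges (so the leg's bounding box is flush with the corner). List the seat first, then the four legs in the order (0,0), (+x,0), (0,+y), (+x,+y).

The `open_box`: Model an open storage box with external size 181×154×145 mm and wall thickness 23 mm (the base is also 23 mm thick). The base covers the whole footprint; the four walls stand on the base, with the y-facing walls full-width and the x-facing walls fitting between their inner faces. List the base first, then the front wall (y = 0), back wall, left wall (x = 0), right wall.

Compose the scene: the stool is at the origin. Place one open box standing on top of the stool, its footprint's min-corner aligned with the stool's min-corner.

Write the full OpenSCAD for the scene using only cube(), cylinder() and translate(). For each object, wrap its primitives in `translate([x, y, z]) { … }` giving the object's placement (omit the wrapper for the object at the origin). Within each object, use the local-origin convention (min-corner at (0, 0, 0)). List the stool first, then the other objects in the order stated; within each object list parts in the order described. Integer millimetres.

translate([0, 0, 389]) cube([323, 303, 35]);
translate([13, 13, 0]) cylinder(h = 389, r = 13);
translate([310, 13, 0]) cylinder(h = 389, r = 13);
translate([13, 290, 0]) cylinder(h = 389, r = 13);
translate([310, 290, 0]) cylinder(h = 389, r = 13);
translate([0, 0, 424]) {
  cube([181, 154, 23]);
  translate([0, 0, 23]) cube([181, 23, 122]);
  translate([0, 131, 23]) cube([181, 23, 122]);
  translate([0, 23, 23]) cube([23, 108, 122]);
  translate([158, 23, 23]) cube([23, 108, 122]);
}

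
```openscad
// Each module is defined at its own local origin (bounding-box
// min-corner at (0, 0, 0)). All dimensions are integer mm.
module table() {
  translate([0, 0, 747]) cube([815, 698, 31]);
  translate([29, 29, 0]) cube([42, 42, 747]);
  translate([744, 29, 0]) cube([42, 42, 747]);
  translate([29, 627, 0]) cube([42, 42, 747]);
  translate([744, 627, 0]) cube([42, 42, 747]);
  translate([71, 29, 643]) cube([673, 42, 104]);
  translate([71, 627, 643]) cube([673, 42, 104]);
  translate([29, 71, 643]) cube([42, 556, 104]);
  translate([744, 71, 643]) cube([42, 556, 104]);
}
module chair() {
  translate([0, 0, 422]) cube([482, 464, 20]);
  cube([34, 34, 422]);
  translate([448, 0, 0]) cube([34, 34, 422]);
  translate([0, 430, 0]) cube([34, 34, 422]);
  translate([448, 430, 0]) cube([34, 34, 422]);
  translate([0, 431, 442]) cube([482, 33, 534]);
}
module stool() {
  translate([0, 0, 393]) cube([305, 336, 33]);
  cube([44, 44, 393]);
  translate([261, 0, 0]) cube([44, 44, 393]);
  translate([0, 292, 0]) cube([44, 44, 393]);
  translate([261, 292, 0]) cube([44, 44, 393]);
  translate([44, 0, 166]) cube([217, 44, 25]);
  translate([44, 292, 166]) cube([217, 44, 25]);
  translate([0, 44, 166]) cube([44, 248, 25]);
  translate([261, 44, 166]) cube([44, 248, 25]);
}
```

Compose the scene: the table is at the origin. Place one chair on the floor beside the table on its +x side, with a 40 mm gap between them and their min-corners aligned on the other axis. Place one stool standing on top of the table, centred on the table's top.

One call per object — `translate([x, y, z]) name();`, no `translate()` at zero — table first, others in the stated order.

table();
translate([855, 0, 0]) chair();
translate([255, 181, 778]) stool();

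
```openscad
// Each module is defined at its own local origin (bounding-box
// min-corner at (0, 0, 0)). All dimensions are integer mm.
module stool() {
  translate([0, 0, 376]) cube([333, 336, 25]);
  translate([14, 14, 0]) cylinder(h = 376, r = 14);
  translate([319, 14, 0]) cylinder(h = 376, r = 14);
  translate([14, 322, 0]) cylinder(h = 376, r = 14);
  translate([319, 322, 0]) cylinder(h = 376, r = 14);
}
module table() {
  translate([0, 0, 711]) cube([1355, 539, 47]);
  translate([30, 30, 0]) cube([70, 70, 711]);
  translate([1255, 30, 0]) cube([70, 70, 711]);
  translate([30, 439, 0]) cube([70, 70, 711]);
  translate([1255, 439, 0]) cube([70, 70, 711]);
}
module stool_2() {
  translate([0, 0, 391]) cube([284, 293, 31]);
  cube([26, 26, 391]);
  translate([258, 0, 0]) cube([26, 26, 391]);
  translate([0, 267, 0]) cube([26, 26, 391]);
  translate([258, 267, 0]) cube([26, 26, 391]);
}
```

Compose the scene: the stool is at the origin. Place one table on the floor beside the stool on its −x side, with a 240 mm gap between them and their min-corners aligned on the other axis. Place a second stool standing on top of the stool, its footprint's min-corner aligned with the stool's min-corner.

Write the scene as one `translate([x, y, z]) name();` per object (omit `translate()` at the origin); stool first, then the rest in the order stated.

stool();
translate([-1595, 0, 0]) table();
translate([0, 0, 401]) stool_2();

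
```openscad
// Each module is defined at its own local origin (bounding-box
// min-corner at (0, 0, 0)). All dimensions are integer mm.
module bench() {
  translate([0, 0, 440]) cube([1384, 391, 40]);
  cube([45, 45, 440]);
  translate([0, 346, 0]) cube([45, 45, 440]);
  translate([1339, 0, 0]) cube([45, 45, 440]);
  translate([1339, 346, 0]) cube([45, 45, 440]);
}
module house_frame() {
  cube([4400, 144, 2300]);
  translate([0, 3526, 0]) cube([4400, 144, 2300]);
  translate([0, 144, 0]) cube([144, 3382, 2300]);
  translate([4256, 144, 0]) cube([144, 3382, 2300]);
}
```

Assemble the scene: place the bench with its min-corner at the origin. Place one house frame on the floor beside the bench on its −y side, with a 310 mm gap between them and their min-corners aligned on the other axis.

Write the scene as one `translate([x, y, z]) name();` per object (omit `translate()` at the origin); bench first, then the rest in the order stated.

bench();
translate([0, -3980, 0]) house_frame();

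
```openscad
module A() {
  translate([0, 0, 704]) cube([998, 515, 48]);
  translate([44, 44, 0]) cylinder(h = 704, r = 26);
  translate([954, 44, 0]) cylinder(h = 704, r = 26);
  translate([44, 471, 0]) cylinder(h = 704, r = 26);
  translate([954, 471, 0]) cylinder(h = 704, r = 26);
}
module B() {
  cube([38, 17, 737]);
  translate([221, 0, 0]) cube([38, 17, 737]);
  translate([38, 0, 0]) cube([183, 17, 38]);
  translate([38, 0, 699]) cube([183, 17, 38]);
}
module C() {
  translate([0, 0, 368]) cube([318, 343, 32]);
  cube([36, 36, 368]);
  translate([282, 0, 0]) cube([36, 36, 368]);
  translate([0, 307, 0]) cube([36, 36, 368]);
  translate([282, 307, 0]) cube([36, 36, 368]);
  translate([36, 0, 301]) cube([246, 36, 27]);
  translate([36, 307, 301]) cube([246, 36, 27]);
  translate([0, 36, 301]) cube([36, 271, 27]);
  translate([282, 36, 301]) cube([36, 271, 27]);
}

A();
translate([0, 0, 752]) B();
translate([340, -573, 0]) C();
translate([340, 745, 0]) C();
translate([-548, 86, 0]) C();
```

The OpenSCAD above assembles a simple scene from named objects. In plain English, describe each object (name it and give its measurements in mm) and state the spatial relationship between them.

A is a table with a 998×515 mm rectangular top, 48 mm thick, top surface at z = 752 mm, supported by four round legs of 52 mm diameter, each leg's bounding box inset 18 mm from the nearest pair of top edges, running from the floor.

B is a rectangular picture frame lying in the x–z plane (depth along y). The opening is 183 mm wide (x) by 661 mm tall (z), surrounded by a border 38 mm wide on all four sides. The frame is 17 mm deep and is made of two full-height vertical stiles with two horizontal rails fitted between them.

C is a simple wooden stool: a rectangular seat 318 mm (x) by 343 mm (y), 32 mm thick, top face at z = 400 mm, on four square legs, each 36×36 mm in cross-section. The legs rest on z = 0, each flush with a corner of the seat. Four stretchers, 36 mm wide and 27 mm tall, connect adjacent legs with their undersides at z = 301 mm, each running between the inner faces of the legs it joins and aligned with the legs' outer faces on the other axis.

The picture frame is on top of the table. Three stools sit around the table at the −y, +y, −x sides.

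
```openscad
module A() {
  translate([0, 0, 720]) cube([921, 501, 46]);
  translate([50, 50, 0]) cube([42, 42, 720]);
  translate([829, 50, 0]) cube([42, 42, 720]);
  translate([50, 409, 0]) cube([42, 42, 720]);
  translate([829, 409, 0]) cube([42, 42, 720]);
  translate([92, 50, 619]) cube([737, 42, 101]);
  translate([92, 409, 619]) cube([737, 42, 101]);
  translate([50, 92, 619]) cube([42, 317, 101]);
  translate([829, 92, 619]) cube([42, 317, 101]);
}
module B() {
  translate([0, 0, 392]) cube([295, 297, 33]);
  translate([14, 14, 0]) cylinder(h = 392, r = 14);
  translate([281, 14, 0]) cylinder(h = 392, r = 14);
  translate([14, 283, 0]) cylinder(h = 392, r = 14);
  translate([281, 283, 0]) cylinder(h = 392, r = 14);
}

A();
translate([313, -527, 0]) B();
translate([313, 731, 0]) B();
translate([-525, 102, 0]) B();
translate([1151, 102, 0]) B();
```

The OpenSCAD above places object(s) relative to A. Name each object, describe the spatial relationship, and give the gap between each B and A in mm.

A is a table. B is a stool. Four stools sit around the table at the −y, +y, −x, +x sides. The gap between each stool and the table is 230 mm.

Each stool's nearest face is 230 mm from the table's bounding box.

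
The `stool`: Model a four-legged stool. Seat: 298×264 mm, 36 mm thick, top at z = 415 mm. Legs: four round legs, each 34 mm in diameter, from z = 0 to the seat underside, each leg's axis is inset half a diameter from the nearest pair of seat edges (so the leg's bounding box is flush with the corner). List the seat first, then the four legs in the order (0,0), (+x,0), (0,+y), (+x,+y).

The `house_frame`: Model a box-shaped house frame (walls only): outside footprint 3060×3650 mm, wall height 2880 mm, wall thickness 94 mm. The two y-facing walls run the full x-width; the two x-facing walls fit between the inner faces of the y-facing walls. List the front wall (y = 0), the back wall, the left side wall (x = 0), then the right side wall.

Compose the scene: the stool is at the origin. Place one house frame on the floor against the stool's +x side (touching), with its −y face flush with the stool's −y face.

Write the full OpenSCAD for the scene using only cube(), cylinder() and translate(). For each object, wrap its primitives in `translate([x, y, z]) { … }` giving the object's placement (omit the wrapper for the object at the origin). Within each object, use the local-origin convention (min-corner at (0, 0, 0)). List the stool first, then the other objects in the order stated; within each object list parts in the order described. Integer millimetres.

translate([0, 0, 379]) cube([298, 264, 36]);
translate([17, 17, 0]) cylinder(h = 379, r = 17);
translate([281, 17, 0]) cylinder(h = 379, r = 17);
translate([17, 247, 0]) cylinder(h = 379, r = 17);
translate([281, 247, 0]) cylinder(h = 379, r = 17);
translate([298, 0, 0]) {
  cube([3060, 94, 2880]);
  translate([0, 3556, 0]) cube([3060, 94, 2880]);
  translate([0, 94, 0]) cube([94, 3462, 2880]);
  translate([2966, 94, 0]) cube([94, 3462, 2880]);
}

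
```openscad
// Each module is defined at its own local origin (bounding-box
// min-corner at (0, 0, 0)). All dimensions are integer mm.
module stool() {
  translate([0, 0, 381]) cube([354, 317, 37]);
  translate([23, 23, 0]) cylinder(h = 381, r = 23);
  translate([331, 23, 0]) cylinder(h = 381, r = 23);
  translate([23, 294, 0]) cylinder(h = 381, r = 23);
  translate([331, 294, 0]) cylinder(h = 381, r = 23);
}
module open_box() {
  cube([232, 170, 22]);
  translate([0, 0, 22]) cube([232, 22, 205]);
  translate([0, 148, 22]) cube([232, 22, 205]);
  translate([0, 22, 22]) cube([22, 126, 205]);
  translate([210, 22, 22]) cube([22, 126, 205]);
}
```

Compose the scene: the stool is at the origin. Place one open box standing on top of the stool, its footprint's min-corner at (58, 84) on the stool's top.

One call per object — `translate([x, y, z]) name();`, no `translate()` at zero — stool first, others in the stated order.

stool();
translate([58, 84, 418]) open_box();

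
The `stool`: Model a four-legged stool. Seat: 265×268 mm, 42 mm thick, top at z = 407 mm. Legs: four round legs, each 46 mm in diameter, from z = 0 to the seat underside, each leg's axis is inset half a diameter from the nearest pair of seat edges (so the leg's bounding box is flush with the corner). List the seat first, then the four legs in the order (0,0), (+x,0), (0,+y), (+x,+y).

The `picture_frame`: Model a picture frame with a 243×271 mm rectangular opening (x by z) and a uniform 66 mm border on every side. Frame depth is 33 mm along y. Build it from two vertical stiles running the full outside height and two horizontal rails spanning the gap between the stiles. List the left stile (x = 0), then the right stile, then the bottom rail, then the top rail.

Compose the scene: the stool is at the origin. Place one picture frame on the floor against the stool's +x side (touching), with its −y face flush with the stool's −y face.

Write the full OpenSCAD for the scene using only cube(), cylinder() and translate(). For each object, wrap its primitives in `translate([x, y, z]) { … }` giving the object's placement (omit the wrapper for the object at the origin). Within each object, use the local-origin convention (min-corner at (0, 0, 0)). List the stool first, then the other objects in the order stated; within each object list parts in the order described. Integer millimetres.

translate([0, 0, 365]) cube([265, 268, 42]);
translate([23, 23, 0]) cylinder(h = 365, r = 23);
translate([242, 23, 0]) cylinder(h = 365, r = 23);
translate([23, 245, 0]) cylinder(h = 365, r = 23);
translate([242, 245, 0]) cylinder(h = 365, r = 23);
translate([265, 0, 0]) {
  cube([66, 33, 403]);
  translate([309, 0, 0]) cube([66, 33, 403]);
  translate([66, 0, 0]) cube([243, 33, 66]);
  translate([66, 0, 337]) cube([243, 33, 66]);
}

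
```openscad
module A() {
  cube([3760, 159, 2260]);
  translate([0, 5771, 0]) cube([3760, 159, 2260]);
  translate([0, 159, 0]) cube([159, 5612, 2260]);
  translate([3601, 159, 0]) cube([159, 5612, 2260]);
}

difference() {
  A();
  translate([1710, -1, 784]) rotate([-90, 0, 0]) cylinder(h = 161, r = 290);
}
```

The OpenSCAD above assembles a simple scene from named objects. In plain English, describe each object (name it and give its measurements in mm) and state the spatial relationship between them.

A is a box-shaped house frame (walls only): outside footprint 3760×5930 mm, wall height 2260 mm, wall thickness 159 mm. The two y-facing walls run the full x-width; the two x-facing walls fit between the inner faces of the y-facing walls.

The house frame has a circular hole of radius 290 mm through its front wall, centred at (x = 1710, z = 784).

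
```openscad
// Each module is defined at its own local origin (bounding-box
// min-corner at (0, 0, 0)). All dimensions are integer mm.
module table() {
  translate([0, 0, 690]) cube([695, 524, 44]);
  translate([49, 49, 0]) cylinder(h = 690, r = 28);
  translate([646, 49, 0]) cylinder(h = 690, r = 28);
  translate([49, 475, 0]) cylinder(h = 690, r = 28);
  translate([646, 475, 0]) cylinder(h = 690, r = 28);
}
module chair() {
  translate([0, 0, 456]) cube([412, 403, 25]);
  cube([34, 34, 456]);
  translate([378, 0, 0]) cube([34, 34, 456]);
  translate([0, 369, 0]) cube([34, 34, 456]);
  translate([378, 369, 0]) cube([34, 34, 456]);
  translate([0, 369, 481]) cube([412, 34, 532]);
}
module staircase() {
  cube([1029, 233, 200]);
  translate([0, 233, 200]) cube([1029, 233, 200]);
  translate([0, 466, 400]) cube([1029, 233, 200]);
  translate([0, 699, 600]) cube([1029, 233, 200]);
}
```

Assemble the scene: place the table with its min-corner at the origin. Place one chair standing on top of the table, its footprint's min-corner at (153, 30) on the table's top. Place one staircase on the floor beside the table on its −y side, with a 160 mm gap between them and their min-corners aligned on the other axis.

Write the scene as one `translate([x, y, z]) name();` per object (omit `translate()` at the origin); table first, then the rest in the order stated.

table();
translate([153, 30, 734]) chair();
translate([0, -1092, 0]) staircase();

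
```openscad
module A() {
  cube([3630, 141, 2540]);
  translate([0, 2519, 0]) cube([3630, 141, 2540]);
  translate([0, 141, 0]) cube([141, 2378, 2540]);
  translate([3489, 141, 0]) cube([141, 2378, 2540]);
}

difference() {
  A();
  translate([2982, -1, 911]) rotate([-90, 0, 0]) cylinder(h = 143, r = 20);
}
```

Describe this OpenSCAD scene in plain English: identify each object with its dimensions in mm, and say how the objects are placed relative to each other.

A is the wall frame of a small rectangular building: four walls, each 2540 mm tall and 141 mm thick, enclosing a footprint 3630 mm (x) by 2660 mm (y) outside-to-outside, with no floor or roof. The front and back walls (the −y and +y sides) span the full width; the two side walls fit between them.

The house frame has a circular hole of radius 20 mm through its front wall, centred at (x = 2982, z = 911).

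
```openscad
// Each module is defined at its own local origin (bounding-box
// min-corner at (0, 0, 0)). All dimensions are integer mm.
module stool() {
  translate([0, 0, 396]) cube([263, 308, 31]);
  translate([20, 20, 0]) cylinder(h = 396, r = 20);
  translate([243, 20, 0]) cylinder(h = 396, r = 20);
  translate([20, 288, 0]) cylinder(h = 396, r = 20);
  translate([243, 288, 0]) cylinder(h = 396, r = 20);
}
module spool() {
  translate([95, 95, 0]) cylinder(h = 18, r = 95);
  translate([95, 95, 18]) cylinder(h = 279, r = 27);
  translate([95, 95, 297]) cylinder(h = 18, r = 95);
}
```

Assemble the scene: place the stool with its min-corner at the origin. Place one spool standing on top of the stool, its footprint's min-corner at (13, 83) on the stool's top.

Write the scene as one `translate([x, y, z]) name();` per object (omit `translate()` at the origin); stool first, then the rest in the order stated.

stool();
translate([13, 83, 427]) spool();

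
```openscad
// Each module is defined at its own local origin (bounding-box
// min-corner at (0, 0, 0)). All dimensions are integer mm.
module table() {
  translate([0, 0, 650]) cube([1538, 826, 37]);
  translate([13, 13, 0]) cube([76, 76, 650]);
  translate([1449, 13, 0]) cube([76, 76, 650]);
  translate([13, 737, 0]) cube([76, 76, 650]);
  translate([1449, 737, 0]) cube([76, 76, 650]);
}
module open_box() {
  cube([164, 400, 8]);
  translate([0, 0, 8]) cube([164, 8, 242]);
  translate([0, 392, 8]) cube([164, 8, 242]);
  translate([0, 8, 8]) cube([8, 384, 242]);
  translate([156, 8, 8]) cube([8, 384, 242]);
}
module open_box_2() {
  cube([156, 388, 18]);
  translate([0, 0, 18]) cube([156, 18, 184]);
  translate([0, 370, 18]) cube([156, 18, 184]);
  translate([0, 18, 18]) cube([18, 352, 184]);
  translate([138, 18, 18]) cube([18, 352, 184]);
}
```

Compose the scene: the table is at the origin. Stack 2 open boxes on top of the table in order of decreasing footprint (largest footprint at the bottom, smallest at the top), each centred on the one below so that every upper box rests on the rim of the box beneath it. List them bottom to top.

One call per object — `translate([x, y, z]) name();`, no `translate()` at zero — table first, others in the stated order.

table();
translate([687, 213, 687]) open_box();
translate([691, 219, 937]) open_box_2();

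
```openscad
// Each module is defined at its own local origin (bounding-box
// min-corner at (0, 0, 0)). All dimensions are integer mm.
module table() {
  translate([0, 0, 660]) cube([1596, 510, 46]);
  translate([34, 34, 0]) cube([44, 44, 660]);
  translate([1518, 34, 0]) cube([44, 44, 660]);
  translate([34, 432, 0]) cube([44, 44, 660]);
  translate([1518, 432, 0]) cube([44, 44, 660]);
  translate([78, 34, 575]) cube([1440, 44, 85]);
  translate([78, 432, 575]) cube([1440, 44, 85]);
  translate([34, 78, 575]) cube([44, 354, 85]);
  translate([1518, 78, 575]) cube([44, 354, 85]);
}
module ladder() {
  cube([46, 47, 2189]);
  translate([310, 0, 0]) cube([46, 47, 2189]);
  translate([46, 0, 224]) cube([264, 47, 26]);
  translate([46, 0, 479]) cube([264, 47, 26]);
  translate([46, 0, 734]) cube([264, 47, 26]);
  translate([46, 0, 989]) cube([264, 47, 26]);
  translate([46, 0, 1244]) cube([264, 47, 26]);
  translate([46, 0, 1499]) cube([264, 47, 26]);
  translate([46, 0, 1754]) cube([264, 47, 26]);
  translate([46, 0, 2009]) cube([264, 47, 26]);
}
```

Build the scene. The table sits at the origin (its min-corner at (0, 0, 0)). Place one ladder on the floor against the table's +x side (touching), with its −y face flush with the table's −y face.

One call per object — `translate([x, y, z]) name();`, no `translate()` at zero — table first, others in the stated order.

table();
translate([1596, 0, 0]) ladder();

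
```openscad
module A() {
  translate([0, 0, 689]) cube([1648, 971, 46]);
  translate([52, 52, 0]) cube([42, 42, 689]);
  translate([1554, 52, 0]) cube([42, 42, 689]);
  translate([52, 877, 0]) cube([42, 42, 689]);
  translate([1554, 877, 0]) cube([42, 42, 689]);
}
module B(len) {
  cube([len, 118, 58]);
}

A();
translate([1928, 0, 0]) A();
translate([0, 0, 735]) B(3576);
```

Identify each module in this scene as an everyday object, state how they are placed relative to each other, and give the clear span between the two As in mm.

Second table starts at x = 1928; first ends at x = 1648; clear span = 1928 − 1648 = 280 mm.

A is a table. B is a beam. A beam spans the tops of two tables. The clear span between the two tables is 280 mm.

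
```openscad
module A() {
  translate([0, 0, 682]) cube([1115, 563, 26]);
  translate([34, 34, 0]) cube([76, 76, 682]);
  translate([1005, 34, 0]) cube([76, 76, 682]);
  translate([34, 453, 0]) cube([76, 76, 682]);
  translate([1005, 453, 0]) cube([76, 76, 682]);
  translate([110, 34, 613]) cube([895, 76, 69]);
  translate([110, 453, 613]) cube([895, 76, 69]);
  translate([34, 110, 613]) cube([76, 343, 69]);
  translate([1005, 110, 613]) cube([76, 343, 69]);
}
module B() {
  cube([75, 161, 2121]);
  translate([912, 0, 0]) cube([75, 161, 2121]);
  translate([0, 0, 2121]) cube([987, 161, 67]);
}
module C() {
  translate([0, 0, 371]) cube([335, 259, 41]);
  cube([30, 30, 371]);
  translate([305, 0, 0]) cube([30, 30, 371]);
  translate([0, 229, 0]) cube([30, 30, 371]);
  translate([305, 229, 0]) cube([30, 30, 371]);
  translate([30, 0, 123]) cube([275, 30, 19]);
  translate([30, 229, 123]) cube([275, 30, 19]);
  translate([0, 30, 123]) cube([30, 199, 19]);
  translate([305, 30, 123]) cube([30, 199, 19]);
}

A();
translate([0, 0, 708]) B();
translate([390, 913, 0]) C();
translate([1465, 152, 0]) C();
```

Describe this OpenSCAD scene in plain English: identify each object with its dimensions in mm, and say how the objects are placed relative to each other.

A is a table with a 1115×563 mm rectangular top, 26 mm thick, top surface at z = 708 mm, supported by four 76×76 mm square legs, each inset 34 mm from the nearest pair of top edges, running from the floor. Four apron rails, 76 mm thick and 69 mm tall, run between adjacent legs with their top edges flush with the underside of the top and their outer faces flush with the legs' outer faces.

B is a rectangular door frame: two vertical jambs of 75×161 mm section, 2121 mm tall, with a clear opening 837 mm wide between their inner faces. A header 67 mm tall and 161 mm deep lies on top of the jambs and spans the full outside width.

C is a four-legged stool. The seat is a 335×259×41 mm slab whose top surface is at z = 412 mm; four square legs, each 30×30 mm in cross-section, run from the floor (z = 0) to the underside of the seat, each flush with a corner of the seat. Four stretchers, 30 mm wide and 19 mm tall, connect adjacent legs with their undersides at z = 123 mm, each running between the inner faces of the legs it joins and aligned with the legs' outer faces on the other axis.

The door frame is on top of the table. Two stools sit around the table at the +y, +x sides.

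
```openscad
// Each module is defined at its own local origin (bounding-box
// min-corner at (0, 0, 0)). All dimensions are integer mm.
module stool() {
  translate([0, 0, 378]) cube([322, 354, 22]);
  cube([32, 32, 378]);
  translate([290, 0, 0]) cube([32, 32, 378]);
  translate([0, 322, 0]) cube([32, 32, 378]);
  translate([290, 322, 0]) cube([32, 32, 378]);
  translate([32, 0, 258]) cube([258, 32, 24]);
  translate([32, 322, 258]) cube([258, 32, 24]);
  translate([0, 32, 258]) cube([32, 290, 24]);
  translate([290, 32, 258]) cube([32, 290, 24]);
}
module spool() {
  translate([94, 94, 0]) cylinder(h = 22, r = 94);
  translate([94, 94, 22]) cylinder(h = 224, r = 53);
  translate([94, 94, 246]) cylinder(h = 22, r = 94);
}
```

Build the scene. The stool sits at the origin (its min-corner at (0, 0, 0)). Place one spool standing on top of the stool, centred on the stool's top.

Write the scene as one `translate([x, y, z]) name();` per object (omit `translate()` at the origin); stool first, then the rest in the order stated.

stool();
translate([67, 83, 400]) spool();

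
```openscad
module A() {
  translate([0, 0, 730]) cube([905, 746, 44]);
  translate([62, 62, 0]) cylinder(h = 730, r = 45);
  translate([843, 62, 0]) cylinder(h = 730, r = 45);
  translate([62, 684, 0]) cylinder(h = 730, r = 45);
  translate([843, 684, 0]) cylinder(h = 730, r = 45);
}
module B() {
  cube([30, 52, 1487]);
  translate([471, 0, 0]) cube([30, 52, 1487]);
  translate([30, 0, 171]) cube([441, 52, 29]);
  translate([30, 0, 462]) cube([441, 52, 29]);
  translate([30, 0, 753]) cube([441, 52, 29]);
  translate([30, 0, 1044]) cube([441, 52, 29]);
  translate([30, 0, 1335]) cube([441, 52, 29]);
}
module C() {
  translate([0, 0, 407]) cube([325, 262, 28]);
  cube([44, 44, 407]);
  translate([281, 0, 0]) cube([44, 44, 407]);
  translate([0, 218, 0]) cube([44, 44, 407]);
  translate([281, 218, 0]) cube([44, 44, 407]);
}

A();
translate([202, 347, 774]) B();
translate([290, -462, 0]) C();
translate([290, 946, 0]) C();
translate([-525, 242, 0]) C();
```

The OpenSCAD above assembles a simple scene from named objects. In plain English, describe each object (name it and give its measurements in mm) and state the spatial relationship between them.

A is a table: top 905 mm (x) × 746 mm (y), 44 mm thick, upper face at z = 774 mm, on four round legs of 90 mm diameter, each leg's bounding box inset 17 mm from the nearest pair of top edges, running from z = 0 to the bottom of the top.

B is a wooden ladder with two side rails of 30×52 mm section and 1487 mm height, set 501 mm apart overall. Between them run 5 rectangular rungs (52 mm deep, 29 mm thick), front faces flush with the rails' −y face. The bottom of the first rung is 171 mm above the floor and each subsequent rung is 291 mm higher than the one below.

C is a simple wooden stool: a rectangular seat 325 mm (x) by 262 mm (y), 28 mm thick, top face at z = 435 mm, on four square legs, each 44×44 mm in cross-section. The legs rest on z = 0, each flush with a corner of the seat.

The ladder is on top of the table, centred. Three stools sit around the table at the −y, +y, −x sides.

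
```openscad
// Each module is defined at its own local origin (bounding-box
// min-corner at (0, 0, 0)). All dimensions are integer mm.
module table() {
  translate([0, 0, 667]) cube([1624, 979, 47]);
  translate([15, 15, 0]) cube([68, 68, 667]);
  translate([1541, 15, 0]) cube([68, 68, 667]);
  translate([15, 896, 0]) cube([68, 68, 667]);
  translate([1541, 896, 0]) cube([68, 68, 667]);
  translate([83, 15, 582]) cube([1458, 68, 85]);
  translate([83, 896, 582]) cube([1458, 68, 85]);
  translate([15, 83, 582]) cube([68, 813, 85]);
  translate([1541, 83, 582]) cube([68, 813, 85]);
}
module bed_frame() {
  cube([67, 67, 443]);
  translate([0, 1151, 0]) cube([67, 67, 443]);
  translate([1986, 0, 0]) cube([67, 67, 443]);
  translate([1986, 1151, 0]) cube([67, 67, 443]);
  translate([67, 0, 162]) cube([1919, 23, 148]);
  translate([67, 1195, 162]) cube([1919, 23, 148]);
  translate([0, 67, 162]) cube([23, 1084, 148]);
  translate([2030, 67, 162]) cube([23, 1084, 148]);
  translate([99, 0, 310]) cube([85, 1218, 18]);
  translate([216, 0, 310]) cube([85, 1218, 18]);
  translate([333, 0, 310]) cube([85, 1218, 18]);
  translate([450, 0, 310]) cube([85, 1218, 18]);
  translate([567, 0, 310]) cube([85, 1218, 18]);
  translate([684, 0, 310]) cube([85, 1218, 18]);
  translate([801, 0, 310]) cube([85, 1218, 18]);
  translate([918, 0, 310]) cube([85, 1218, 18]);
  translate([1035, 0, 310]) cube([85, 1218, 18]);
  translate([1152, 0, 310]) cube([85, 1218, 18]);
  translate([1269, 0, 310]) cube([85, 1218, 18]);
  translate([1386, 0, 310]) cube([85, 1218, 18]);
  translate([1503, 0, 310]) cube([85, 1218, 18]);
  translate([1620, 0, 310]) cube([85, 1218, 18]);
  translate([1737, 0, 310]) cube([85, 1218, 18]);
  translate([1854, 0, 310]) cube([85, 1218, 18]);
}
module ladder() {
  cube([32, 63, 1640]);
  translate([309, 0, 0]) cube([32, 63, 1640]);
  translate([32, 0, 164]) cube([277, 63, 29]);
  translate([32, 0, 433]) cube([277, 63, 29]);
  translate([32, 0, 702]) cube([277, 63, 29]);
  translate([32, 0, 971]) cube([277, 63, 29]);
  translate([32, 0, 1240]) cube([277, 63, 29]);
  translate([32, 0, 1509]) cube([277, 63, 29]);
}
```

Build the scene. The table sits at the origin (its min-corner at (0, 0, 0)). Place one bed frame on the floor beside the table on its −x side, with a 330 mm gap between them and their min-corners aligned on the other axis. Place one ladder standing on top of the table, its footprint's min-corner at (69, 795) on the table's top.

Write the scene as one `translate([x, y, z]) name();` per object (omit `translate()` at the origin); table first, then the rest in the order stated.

table();
translate([-2383, 0, 0]) bed_frame();
translate([69, 795, 714]) ladder();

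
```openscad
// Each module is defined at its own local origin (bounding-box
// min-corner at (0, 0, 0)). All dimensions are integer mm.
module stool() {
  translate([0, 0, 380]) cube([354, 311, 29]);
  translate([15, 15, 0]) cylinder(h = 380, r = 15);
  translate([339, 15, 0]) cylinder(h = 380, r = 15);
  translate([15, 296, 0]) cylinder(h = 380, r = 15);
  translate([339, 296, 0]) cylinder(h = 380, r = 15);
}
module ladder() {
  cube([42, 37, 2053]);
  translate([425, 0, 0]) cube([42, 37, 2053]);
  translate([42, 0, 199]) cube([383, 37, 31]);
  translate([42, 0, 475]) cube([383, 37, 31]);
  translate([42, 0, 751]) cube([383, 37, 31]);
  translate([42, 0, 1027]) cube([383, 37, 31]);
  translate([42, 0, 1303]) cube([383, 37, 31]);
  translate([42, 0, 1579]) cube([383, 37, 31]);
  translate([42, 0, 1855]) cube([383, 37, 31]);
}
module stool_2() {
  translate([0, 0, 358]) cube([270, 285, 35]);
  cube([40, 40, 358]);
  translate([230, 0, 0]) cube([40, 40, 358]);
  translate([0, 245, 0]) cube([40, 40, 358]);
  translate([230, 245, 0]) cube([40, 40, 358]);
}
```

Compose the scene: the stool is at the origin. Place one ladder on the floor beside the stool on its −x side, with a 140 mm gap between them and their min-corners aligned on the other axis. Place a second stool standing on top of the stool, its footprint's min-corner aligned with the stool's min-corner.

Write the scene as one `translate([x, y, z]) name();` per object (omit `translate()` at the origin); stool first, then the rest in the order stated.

stool();
translate([-607, 0, 0]) ladder();
translate([0, 0, 409]) stool_2();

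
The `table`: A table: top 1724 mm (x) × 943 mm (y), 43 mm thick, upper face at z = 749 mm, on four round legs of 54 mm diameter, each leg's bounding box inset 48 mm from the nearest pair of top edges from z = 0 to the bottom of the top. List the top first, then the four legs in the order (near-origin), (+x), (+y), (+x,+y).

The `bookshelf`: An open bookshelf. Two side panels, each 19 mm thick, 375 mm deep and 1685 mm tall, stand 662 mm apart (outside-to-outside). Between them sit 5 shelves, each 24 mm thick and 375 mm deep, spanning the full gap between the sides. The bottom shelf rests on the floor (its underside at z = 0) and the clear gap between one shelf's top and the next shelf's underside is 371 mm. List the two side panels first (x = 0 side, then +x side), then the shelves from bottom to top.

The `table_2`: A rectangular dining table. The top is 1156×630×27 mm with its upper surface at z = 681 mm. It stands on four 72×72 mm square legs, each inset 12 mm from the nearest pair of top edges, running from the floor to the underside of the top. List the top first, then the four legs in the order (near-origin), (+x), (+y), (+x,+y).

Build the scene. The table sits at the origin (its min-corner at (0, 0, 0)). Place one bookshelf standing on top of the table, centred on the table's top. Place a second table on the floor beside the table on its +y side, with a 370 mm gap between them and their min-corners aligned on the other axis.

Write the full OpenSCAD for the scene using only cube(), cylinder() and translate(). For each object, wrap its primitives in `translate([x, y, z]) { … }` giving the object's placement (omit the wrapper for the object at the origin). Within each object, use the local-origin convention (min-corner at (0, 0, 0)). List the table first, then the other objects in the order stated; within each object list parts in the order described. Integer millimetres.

translate([0, 0, 706]) cube([1724, 943, 43]);
translate([75, 75, 0]) cylinder(h = 706, r = 27);
translate([1649, 75, 0]) cylinder(h = 706, r = 27);
translate([75, 868, 0]) cylinder(h = 706, r = 27);
translate([1649, 868, 0]) cylinder(h = 706, r = 27);
translate([531, 284, 749]) {
  cube([19, 375, 1685]);
  translate([643, 0, 0]) cube([19, 375, 1685]);
  translate([19, 0, 0]) cube([624, 375, 24]);
  translate([19, 0, 395]) cube([624, 375, 24]);
  translate([19, 0, 790]) cube([624, 375, 24]);
  translate([19, 0, 1185]) cube([624, 375, 24]);
  translate([19, 0, 1580]) cube([624, 375, 24]);
}
translate([0, 1313, 0]) {
  translate([0, 0, 654]) cube([1156, 630, 27]);
  translate([12, 12, 0]) cube([72, 72, 654]);
  translate([1072, 12, 0]) cube([72, 72, 654]);
  translate([12, 546, 0]) cube([72, 72, 654]);
  translate([1072, 546, 0]) cube([72, 72, 654]);
}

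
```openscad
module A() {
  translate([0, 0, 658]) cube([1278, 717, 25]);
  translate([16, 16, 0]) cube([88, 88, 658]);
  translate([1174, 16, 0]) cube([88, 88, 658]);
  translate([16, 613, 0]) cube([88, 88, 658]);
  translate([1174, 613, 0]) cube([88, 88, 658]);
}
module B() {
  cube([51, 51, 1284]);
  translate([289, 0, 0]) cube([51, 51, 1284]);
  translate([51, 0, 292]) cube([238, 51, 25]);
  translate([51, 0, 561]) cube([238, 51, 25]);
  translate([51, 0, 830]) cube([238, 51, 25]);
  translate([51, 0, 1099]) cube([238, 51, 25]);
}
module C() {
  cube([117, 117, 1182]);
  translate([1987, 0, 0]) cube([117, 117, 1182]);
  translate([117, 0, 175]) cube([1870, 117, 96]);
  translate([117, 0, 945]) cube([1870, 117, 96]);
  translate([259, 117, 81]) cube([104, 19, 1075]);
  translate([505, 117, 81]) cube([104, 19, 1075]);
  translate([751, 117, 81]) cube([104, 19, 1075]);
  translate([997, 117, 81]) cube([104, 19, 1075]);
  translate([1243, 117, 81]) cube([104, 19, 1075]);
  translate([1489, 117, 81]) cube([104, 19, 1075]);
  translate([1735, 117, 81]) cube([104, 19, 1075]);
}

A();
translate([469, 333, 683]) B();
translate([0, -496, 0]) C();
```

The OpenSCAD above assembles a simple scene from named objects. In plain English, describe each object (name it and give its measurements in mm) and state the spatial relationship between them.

A is a rectangular dining table. The top is 1278×717×25 mm with its upper surface at z = 683 mm. It stands on four 88×88 mm square legs, each inset 16 mm from the nearest pair of top edges, running from the floor to the underside of the top.

B is a straight ladder. Two 51×51 mm vertical rails, 1284 mm tall, stand 340 mm apart (outside-to-outside) with their front faces coplanar on the −y side. 4 rungs, each 51 mm deep and 25 mm tall, span between the inner faces of the rails, front faces flush with the rails. The lowest rung's underside is at z = 292 mm and rungs are spaced 269 mm apart (underside to underside).

C is a fence section. Two 117×117 mm posts, 1182 mm tall, stand on the floor with a clear span of 1870 mm between their inner faces. Two horizontal rails of 117×96 mm section span the gap between the posts with their undersides at z = 175 mm and z = 945 mm, flush with the posts' −y face. 7 pickets, each 104 mm wide, 19 mm thick and 1075 mm tall, are fixed to the +y face of the rails with their bottoms at z = 81 mm, evenly spaced across the span with equal gaps (rounded down to the nearest mm) at the −x end and between each pair — any rounding remainder accumulates at the +x end.

The ladder is on top of the table, centred. The fence section is on the floor beside the table on its −y side.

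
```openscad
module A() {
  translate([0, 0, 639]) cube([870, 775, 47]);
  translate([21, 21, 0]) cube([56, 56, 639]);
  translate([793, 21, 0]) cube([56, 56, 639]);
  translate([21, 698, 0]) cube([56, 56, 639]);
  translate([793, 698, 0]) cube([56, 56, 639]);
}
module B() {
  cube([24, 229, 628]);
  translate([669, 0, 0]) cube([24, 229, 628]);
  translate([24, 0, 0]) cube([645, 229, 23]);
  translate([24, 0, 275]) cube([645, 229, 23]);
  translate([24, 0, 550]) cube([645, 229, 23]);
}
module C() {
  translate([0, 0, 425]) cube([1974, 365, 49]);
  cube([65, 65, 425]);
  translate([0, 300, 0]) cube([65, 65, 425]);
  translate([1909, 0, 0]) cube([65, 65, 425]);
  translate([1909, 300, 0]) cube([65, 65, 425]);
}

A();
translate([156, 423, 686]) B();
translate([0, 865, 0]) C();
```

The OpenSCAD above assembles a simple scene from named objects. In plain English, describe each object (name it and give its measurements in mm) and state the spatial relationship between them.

A is a rectangular dining table. The top is 870×775×47 mm with its upper surface at z = 686 mm. It stands on four 56×56 mm square legs, each inset 21 mm from the nearest pair of top edges, running from the floor to the underside of the top.

B is an open bookshelf. Two side panels, each 24 mm thick, 229 mm deep and 628 mm tall, stand 693 mm apart (outside-to-outside). Between them sit 3 shelves, each 23 mm thick and 229 mm deep, spanning the full gap between the sides. The bottom shelf rests on the floor (its underside at z = 0) and the clear gap between one shelf's top and the next shelf's underside is 252 mm.

C is a long wooden bench with a 1974 mm (x) × 365 mm (y) seat, 49 mm thick, its top surface 474 mm above the floor. Four 65 mm square legs at the seat corners, flush with the edges, run from z = 0 to the seat underside.

The bookshelf is on top of the table. The bench is on the floor beside the table on its +y side.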